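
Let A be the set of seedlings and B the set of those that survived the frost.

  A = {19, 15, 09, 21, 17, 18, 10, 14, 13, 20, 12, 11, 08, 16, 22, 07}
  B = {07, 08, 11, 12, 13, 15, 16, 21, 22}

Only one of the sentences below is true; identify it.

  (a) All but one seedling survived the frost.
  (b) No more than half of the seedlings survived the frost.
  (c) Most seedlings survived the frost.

|A| = 16, |A ∩ B| = 9, |A ∖ B| = 7.
(a) requires |A ∖ B| = 1: false.
(b) requires |A ∩ B| ≤ |A ∖ B|: false.
(c) requires |A ∩ B| > |A ∖ B|: true.

(c)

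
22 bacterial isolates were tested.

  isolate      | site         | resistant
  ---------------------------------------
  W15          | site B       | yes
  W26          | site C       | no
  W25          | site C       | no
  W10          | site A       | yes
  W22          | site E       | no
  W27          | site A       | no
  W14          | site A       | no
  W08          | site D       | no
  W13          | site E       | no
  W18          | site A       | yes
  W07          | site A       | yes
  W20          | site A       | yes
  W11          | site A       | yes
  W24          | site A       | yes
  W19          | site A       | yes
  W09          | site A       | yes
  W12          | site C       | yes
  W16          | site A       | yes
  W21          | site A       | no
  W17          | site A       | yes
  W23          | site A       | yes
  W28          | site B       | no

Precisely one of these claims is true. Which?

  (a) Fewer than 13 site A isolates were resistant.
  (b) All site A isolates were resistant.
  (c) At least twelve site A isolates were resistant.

|A| = 14, |A ∩ B| = 11, |A ∖ B| = 3.
(a) requires |A ∩ B| < 13: true.
(b) requires A ⊆ B, i.e. every element of A is in B (|A ∖ B| = 0): false.
(c) requires |A ∩ B| ≥ 12: false.

(a)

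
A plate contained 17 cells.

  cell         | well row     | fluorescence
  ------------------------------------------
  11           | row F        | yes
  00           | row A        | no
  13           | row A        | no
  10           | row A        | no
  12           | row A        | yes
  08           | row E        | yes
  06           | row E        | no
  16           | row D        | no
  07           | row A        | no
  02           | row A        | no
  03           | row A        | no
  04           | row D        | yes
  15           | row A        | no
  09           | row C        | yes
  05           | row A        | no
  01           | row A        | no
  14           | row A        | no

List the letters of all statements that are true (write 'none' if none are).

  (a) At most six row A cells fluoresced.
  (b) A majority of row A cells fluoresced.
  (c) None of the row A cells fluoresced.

(a)

|A| = 11, |A ∩ B| = 1, |A ∖ B| = 10.
(a) |A ∩ B| ≤ 6: holds.
(b) |A ∩ B| > |A ∖ B|: fails.
(c) A ∩ B = ∅ (|A ∩ B| = 0): fails.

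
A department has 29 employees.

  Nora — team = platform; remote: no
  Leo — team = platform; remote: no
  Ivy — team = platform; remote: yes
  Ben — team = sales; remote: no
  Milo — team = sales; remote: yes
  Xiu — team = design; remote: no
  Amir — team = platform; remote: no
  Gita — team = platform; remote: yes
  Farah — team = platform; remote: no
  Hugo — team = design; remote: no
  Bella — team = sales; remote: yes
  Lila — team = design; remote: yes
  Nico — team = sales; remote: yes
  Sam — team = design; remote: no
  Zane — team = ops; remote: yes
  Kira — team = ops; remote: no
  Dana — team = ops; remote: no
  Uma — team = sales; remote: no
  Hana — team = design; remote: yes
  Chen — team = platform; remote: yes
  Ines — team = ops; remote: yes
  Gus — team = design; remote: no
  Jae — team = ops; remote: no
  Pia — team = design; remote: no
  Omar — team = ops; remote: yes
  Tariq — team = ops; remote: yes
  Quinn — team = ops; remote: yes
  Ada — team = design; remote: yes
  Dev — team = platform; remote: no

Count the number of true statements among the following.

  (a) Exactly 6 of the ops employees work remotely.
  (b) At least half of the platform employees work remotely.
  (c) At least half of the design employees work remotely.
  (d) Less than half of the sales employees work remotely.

(a) ops: |A| = 8, |A ∩ B| = 5; needs |A ∩ B| = 6 — false.
(b) platform: |A| = 8, |A ∩ B| = 3; needs |A ∩ B| ≥ |A ∖ B| — false.
(c) design: |A| = 8, |A ∩ B| = 3; needs |A ∩ B| ≥ |A ∖ B| — false.
(d) sales: |A| = 5, |A ∩ B| = 3; needs |A ∩ B| < |A ∖ B| — false.

0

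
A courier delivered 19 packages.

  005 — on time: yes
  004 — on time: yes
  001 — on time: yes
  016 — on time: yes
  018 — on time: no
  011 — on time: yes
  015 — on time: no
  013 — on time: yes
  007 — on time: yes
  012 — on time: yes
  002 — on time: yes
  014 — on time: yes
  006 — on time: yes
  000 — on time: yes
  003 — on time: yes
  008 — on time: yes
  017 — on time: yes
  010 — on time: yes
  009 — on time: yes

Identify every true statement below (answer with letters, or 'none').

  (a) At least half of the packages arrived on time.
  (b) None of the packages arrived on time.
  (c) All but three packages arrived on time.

(a)

|A| = 19, |A ∩ B| = 17, |A ∖ B| = 2.
(a) |A ∩ B| ≥ |A ∖ B|: holds.
(b) A ∩ B = ∅ (|A ∩ B| = 0): fails.
(c) |A ∖ B| = 3: fails.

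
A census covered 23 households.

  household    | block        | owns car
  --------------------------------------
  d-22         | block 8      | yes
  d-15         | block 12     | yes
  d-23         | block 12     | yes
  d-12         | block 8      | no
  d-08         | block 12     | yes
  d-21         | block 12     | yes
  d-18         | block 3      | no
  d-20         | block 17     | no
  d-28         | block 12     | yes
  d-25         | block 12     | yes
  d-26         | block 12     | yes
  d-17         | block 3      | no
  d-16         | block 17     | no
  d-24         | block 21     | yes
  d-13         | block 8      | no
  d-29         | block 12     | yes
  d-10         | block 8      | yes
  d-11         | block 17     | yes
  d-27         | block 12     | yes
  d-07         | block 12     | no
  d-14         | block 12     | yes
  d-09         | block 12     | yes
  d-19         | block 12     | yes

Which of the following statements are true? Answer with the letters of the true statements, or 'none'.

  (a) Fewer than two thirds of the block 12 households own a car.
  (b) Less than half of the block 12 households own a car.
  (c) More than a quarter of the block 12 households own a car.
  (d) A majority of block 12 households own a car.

(c), (d)

|A| = 13, |A ∩ B| = 12, |A ∖ B| = 1.
(a) |A ∩ B| / |A| < 2/3: fails.
(b) |A ∩ B| < |A ∖ B|: fails.
(c) |A ∩ B| / |A| > 1/4: holds.
(d) |A ∩ B| > |A ∖ B|: holds.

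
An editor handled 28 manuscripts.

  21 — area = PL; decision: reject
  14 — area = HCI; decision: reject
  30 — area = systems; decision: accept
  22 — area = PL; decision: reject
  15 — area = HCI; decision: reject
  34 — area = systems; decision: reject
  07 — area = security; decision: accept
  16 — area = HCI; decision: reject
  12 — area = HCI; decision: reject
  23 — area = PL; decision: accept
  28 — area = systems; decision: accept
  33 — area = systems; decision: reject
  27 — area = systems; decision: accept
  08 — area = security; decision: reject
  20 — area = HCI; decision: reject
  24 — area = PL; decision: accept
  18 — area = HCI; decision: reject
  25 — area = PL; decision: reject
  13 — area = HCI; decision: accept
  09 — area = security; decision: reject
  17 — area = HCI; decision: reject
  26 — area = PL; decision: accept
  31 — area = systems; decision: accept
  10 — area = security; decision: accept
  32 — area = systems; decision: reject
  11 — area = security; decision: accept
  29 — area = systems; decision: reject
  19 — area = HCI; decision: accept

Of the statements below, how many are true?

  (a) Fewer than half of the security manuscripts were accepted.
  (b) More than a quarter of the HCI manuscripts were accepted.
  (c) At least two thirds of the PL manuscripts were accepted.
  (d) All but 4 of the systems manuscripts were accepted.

1

(a) security: |A| = 5, |A ∩ B| = 3; needs |A ∩ B| < |A ∖ B| — false.
(b) HCI: |A| = 9, |A ∩ B| = 2; needs |A ∩ B| / |A| > 1/4 — false.
(c) PL: |A| = 6, |A ∩ B| = 3; needs |A ∩ B| / |A| ≥ 2/3 — false.
(d) systems: |A| = 8, |A ∩ B| = 4; needs |A ∖ B| = 4 — true.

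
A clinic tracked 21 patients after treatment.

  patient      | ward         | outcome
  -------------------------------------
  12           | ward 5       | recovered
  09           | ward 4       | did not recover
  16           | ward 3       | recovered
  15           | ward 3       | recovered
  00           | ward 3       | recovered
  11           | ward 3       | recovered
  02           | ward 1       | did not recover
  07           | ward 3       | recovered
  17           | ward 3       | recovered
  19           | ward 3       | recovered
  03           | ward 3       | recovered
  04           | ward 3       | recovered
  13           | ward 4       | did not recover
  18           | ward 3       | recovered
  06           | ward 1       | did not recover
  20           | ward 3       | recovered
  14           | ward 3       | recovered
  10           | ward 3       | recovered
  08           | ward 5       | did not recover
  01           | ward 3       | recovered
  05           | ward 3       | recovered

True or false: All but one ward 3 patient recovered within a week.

Truth condition: |A ∖ B| = 1.
|A| = 15, |A ∩ B| = 15, |A ∖ B| = 0.
|A ∖ B| = 0, so the statement is false.

False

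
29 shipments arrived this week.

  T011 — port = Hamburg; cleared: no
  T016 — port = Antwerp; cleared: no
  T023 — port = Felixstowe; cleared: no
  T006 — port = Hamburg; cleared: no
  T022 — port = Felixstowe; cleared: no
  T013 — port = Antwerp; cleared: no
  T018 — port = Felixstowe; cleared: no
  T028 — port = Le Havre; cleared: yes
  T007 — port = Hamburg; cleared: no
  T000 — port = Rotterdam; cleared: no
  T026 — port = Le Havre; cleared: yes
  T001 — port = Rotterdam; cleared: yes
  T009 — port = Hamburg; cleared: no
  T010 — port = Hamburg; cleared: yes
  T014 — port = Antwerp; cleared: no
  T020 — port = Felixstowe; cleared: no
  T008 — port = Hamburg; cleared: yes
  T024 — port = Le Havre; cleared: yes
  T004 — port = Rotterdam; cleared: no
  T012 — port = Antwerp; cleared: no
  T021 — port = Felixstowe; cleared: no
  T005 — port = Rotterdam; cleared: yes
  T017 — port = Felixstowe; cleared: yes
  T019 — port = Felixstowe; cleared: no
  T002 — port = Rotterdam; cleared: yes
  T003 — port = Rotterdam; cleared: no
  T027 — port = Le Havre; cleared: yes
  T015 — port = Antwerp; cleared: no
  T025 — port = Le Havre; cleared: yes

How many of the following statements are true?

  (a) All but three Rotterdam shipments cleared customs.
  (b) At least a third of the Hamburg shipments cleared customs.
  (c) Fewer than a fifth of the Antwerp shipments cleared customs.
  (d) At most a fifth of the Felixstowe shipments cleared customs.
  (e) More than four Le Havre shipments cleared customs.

(a) Rotterdam: |A| = 6, |A ∩ B| = 3; needs |A ∖ B| = 3 — true.
(b) Hamburg: |A| = 6, |A ∩ B| = 2; needs |A ∩ B| / |A| ≥ 1/3 — true.
(c) Antwerp: |A| = 5, |A ∩ B| = 0; needs |A ∩ B| / |A| < 1/5 — true.
(d) Felixstowe: |A| = 7, |A ∩ B| = 1; needs |A ∩ B| / |A| ≤ 1/5 — true.
(e) Le Havre: |A| = 5, |A ∩ B| = 5; needs |A ∩ B| > 4 — true.

5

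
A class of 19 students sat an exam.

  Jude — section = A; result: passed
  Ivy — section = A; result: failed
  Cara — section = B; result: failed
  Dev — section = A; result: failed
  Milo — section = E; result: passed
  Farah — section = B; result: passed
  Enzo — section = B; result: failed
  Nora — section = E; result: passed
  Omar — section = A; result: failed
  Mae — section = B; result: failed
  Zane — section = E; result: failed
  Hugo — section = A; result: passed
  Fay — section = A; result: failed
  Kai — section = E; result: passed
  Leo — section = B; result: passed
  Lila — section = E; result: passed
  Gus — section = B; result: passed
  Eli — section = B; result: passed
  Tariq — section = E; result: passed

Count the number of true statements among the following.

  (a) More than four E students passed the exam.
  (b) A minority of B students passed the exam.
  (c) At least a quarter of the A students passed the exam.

2

(a) E: |A| = 6, |A ∩ B| = 5; needs |A ∩ B| > 4 — true.
(b) B: |A| = 7, |A ∩ B| = 4; needs |A ∩ B| < |A ∖ B| — false.
(c) A: |A| = 6, |A ∩ B| = 2; needs |A ∩ B| / |A| ≥ 1/4 — true.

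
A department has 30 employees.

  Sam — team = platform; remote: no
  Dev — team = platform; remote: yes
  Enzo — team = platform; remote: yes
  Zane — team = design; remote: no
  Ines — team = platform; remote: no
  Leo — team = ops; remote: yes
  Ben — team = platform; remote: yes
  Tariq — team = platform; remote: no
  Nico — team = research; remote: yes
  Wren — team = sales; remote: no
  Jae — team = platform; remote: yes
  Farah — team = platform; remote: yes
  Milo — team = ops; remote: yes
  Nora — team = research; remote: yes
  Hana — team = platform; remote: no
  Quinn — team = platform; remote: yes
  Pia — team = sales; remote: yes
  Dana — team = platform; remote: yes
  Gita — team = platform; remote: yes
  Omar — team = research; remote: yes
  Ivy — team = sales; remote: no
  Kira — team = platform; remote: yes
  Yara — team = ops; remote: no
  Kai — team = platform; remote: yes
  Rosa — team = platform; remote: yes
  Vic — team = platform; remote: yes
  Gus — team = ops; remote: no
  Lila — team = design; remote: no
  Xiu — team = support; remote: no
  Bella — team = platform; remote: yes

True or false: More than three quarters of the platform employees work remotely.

Truth condition: |A ∩ B| / |A| > 3/4.
|A| = 17, |A ∩ B| = 13, |A ∖ B| = 4.
|A ∩ B|/|A| = 13/17, so the statement is true.

True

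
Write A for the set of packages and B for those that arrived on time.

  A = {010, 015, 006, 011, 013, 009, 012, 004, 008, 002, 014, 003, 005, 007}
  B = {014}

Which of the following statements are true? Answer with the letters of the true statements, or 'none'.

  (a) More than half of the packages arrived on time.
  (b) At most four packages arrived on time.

(b)

|A| = 14, |A ∩ B| = 1, |A ∖ B| = 13.
(a) |A ∩ B| > |A ∖ B|: fails.
(b) |A ∩ B| ≤ 4: holds.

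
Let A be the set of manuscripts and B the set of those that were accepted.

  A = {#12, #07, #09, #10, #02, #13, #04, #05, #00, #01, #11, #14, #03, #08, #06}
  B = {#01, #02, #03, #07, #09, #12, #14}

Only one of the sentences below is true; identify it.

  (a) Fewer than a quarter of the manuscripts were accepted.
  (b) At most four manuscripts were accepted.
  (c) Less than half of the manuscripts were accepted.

(c)

|A| = 15, |A ∩ B| = 7, |A ∖ B| = 8.
(a) requires |A ∩ B| / |A| < 1/4: false.
(b) requires |A ∩ B| ≤ 4: false.
(c) requires |A ∩ B| < |A ∖ B|: true.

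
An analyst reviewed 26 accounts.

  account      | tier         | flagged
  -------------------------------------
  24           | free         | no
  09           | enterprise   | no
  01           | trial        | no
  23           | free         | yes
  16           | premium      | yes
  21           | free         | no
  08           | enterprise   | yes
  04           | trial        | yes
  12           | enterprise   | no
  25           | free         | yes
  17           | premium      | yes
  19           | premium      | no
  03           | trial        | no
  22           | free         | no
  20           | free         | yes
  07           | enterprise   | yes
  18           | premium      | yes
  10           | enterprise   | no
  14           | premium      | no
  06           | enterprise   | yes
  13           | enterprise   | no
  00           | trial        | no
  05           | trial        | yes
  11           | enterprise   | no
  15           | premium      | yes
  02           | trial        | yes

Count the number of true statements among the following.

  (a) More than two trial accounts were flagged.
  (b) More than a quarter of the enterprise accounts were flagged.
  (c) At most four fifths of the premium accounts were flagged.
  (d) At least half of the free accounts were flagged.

(a) trial: |A| = 6, |A ∩ B| = 3; needs |A ∩ B| > 2 — true.
(b) enterprise: |A| = 8, |A ∩ B| = 3; needs |A ∩ B| / |A| > 1/4 — true.
(c) premium: |A| = 6, |A ∩ B| = 4; needs |A ∩ B| / |A| ≤ 4/5 — true.
(d) free: |A| = 6, |A ∩ B| = 3; needs |A ∩ B| ≥ |A ∖ B| — true.

4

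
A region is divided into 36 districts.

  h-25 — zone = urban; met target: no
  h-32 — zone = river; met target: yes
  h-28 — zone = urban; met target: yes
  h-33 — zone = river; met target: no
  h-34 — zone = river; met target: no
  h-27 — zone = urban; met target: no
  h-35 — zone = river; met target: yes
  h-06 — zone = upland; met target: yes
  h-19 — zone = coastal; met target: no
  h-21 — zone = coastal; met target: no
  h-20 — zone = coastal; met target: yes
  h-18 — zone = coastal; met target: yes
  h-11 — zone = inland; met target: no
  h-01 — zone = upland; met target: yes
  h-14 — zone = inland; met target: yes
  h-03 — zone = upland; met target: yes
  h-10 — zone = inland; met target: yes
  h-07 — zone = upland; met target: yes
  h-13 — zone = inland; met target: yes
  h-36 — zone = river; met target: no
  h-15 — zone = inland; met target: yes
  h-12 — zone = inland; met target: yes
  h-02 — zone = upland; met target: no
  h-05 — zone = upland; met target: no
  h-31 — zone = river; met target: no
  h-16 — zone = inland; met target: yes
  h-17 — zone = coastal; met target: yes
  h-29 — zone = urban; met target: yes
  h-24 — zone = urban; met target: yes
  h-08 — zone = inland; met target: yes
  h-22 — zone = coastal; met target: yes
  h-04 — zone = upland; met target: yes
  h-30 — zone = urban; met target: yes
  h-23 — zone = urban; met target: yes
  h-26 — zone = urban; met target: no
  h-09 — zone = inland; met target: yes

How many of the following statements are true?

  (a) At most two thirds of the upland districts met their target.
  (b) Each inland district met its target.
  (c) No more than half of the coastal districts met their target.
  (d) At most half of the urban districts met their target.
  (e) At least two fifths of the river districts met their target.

(a) upland: |A| = 7, |A ∩ B| = 5; needs |A ∩ B| / |A| ≤ 2/3 — false.
(b) inland: |A| = 9, |A ∩ B| = 8; needs A ⊆ B, i.e. every element of A is in B (|A ∖ B| = 0) — false.
(c) coastal: |A| = 6, |A ∩ B| = 4; needs |A ∩ B| ≤ |A ∖ B| — false.
(d) urban: |A| = 8, |A ∩ B| = 5; needs |A ∩ B| ≤ |A ∖ B| — false.
(e) river: |A| = 6, |A ∩ B| = 2; needs |A ∩ B| / |A| ≥ 2/5 — false.

0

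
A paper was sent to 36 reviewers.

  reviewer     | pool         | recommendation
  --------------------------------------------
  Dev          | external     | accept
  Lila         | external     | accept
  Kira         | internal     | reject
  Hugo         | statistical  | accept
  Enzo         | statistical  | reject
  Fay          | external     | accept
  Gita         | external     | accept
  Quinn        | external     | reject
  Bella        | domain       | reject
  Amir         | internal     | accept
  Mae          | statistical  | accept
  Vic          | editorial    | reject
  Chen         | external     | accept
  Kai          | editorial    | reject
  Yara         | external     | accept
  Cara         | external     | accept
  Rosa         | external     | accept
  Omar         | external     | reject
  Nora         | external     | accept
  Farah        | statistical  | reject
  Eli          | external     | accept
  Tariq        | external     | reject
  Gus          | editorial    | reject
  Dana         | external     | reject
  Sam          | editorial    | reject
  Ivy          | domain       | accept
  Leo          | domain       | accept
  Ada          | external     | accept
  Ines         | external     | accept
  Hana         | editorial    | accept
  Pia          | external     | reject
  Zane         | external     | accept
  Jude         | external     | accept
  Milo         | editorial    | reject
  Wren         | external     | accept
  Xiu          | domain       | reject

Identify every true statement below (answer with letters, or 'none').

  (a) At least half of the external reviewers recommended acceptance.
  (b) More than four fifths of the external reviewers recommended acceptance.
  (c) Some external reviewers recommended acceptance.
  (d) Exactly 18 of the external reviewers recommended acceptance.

|A| = 20, |A ∩ B| = 15, |A ∖ B| = 5.
(a) |A ∩ B| ≥ |A ∖ B|: holds.
(b) |A ∩ B| / |A| > 4/5: fails.
(c) A ∩ B ≠ ∅ (|A ∩ B| ≥ 1): holds.
(d) |A ∩ B| = 18: fails.

(a), (c)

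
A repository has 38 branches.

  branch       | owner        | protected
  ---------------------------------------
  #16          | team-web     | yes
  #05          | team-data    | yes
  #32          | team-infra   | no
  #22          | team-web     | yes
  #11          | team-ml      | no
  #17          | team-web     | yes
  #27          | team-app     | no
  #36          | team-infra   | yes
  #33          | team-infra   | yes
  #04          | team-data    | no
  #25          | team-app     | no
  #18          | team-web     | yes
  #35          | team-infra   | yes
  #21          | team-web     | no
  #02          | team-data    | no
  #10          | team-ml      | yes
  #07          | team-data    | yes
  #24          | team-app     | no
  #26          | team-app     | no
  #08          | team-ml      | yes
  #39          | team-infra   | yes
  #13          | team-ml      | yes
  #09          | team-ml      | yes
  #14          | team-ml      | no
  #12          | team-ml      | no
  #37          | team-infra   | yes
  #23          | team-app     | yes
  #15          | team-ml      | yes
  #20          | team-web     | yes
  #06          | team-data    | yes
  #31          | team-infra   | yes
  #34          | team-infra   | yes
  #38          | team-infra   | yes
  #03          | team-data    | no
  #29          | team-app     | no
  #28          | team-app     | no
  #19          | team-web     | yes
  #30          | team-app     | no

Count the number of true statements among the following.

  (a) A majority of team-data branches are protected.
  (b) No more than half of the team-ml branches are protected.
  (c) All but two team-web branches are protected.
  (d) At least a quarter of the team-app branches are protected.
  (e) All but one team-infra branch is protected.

1

(a) team-data: |A| = 6, |A ∩ B| = 3; needs |A ∩ B| > |A ∖ B| — false.
(b) team-ml: |A| = 8, |A ∩ B| = 5; needs |A ∩ B| ≤ |A ∖ B| — false.
(c) team-web: |A| = 7, |A ∩ B| = 6; needs |A ∖ B| = 2 — false.
(d) team-app: |A| = 8, |A ∩ B| = 1; needs |A ∩ B| / |A| ≥ 1/4 — false.
(e) team-infra: |A| = 9, |A ∩ B| = 8; needs |A ∖ B| = 1 — true.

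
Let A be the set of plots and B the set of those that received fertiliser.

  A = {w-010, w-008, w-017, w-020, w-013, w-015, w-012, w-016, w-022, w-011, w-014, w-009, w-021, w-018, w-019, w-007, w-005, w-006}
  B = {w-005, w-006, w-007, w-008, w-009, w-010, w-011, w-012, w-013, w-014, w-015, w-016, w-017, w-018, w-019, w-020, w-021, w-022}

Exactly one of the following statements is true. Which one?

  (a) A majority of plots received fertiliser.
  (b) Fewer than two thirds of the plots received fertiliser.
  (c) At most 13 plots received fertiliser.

(a)

|A| = 18, |A ∩ B| = 18, |A ∖ B| = 0.
(a) requires |A ∩ B| > |A ∖ B|: true.
(b) requires |A ∩ B| / |A| < 2/3: false.
(c) requires |A ∩ B| ≤ 13: false.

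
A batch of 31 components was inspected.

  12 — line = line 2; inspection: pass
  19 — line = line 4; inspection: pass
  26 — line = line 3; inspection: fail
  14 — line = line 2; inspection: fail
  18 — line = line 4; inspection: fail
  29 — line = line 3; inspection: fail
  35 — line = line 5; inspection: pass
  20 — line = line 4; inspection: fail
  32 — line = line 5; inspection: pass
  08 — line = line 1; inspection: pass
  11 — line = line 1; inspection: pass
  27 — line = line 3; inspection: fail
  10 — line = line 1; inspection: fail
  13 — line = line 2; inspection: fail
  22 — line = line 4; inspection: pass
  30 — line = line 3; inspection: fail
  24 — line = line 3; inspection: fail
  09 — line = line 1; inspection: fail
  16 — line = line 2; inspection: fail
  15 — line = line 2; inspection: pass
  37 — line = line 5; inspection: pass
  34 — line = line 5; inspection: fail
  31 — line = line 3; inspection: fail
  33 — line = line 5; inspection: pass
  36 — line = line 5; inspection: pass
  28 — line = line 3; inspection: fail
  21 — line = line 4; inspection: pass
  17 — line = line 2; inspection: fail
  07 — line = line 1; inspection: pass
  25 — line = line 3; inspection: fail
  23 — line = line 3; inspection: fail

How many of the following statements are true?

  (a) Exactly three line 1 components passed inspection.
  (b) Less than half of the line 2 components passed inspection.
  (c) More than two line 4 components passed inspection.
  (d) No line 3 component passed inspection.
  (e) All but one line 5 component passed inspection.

5

(a) line 1: |A| = 5, |A ∩ B| = 3; needs |A ∩ B| = 3 — true.
(b) line 2: |A| = 6, |A ∩ B| = 2; needs |A ∩ B| < |A ∖ B| — true.
(c) line 4: |A| = 5, |A ∩ B| = 3; needs |A ∩ B| > 2 — true.
(d) line 3: |A| = 9, |A ∩ B| = 0; needs A ∩ B = ∅ (|A ∩ B| = 0) — true.
(e) line 5: |A| = 6, |A ∩ B| = 5; needs |A ∖ B| = 1 — true.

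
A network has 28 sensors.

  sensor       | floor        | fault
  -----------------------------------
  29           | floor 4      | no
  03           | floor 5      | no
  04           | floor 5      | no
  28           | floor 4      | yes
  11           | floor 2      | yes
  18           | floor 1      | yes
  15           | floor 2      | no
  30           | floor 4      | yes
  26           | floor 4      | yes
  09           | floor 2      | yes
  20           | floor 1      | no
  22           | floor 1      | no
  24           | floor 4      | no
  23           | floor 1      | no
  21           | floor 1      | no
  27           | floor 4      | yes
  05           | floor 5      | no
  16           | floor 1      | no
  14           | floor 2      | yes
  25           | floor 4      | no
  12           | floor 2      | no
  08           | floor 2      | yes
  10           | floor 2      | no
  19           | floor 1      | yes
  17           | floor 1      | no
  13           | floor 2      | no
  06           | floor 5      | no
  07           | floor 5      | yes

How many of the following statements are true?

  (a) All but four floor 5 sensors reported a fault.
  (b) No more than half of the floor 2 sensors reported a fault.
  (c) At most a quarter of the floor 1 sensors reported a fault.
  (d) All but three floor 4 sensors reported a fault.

4

(a) floor 5: |A| = 5, |A ∩ B| = 1; needs |A ∖ B| = 4 — true.
(b) floor 2: |A| = 8, |A ∩ B| = 4; needs |A ∩ B| ≤ |A ∖ B| — true.
(c) floor 1: |A| = 8, |A ∩ B| = 2; needs |A ∩ B| / |A| ≤ 1/4 — true.
(d) floor 4: |A| = 7, |A ∩ B| = 4; needs |A ∖ B| = 3 — true.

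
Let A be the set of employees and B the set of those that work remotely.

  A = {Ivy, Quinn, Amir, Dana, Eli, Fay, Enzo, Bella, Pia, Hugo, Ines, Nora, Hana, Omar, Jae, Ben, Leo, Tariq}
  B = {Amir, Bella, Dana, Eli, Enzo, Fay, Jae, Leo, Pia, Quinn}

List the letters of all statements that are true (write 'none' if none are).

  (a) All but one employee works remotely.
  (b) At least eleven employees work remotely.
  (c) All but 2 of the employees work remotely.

none

|A| = 18, |A ∩ B| = 10, |A ∖ B| = 8.
(a) |A ∖ B| = 1: fails.
(b) |A ∩ B| ≥ 11: fails.
(c) |A ∖ B| = 2: fails.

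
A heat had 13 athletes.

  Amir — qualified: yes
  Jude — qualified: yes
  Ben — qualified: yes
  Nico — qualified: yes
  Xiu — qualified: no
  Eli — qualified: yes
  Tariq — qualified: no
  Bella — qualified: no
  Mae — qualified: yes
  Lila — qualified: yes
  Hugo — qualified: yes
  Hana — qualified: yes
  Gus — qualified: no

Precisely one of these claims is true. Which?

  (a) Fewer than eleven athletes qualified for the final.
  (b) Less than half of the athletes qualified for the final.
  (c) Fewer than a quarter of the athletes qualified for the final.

|A| = 13, |A ∩ B| = 9, |A ∖ B| = 4.
(a) requires |A ∩ B| < 11: true.
(b) requires |A ∩ B| < |A ∖ B|: false.
(c) requires |A ∩ B| / |A| < 1/4: false.

(a)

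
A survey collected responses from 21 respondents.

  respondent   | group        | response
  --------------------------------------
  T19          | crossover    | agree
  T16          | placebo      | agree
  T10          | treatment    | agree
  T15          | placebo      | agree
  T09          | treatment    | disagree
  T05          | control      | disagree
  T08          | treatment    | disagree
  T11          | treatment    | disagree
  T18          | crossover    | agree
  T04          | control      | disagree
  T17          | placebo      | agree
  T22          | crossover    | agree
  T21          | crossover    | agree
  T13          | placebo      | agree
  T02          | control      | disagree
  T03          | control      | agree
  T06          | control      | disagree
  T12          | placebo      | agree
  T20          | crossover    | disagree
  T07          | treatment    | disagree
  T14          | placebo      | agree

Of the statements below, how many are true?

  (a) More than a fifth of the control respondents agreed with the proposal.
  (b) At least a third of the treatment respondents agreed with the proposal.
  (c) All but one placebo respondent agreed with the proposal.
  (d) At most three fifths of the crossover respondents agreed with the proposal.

(a) control: |A| = 5, |A ∩ B| = 1; needs |A ∩ B| / |A| > 1/5 — false.
(b) treatment: |A| = 5, |A ∩ B| = 1; needs |A ∩ B| / |A| ≥ 1/3 — false.
(c) placebo: |A| = 6, |A ∩ B| = 6; needs |A ∖ B| = 1 — false.
(d) crossover: |A| = 5, |A ∩ B| = 4; needs |A ∩ B| / |A| ≤ 3/5 — false.

0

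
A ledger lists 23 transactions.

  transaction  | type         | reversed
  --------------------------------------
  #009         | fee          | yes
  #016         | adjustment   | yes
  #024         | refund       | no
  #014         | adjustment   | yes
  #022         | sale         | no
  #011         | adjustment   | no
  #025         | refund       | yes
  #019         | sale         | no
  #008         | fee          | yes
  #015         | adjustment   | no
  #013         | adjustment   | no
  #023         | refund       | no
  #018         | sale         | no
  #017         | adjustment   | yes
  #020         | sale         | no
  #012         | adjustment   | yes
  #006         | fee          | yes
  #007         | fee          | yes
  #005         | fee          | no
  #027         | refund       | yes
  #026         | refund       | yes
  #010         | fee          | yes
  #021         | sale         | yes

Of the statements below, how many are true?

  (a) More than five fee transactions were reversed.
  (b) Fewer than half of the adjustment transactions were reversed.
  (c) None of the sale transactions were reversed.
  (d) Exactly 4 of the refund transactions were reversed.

0

(a) fee: |A| = 6, |A ∩ B| = 5; needs |A ∩ B| > 5 — false.
(b) adjustment: |A| = 7, |A ∩ B| = 4; needs |A ∩ B| < |A ∖ B| — false.
(c) sale: |A| = 5, |A ∩ B| = 1; needs A ∩ B = ∅ (|A ∩ B| = 0) — false.
(d) refund: |A| = 5, |A ∩ B| = 3; needs |A ∩ B| = 4 — false.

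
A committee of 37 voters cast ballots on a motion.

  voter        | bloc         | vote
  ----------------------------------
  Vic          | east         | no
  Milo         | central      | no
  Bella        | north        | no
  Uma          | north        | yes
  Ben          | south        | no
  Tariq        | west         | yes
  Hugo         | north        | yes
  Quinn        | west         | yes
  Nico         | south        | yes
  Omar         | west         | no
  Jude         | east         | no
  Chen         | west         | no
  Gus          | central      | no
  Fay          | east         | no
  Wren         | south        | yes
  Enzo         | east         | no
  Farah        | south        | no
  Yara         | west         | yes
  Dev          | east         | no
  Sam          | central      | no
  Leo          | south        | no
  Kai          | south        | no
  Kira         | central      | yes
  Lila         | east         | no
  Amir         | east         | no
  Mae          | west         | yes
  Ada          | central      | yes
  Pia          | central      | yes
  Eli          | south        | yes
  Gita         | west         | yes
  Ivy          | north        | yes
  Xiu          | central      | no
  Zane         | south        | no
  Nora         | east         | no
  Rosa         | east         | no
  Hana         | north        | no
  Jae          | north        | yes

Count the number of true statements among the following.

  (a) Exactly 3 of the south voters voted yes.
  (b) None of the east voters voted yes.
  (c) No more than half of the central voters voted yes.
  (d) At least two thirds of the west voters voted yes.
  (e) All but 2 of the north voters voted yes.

5

(a) south: |A| = 8, |A ∩ B| = 3; needs |A ∩ B| = 3 — true.
(b) east: |A| = 9, |A ∩ B| = 0; needs A ∩ B = ∅ (|A ∩ B| = 0) — true.
(c) central: |A| = 7, |A ∩ B| = 3; needs |A ∩ B| ≤ |A ∖ B| — true.
(d) west: |A| = 7, |A ∩ B| = 5; needs |A ∩ B| / |A| ≥ 2/3 — true.
(e) north: |A| = 6, |A ∩ B| = 4; needs |A ∖ B| = 2 — true.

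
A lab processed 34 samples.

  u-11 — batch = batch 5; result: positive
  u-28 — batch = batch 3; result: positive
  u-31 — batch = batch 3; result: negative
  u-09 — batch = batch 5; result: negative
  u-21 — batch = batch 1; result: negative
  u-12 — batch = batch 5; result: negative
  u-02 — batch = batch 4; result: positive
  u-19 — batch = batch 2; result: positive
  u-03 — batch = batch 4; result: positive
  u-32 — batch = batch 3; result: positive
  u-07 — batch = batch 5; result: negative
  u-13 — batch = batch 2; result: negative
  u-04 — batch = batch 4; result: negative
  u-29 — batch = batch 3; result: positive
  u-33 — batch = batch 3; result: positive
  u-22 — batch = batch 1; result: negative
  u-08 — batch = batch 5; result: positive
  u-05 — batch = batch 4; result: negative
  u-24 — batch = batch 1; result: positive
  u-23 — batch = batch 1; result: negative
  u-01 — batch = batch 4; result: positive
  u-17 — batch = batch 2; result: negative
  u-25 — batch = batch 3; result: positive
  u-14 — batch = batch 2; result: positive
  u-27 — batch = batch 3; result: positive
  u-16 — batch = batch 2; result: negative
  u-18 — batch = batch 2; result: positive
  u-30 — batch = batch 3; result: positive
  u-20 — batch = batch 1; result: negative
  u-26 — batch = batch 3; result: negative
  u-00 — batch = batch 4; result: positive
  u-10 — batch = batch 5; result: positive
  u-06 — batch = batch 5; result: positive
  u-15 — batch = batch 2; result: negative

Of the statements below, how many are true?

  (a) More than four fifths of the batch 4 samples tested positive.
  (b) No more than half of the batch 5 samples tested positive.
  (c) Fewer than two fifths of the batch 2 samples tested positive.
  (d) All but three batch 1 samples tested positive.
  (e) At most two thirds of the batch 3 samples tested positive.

(a) batch 4: |A| = 6, |A ∩ B| = 4; needs |A ∩ B| / |A| > 4/5 — false.
(b) batch 5: |A| = 7, |A ∩ B| = 4; needs |A ∩ B| ≤ |A ∖ B| — false.
(c) batch 2: |A| = 7, |A ∩ B| = 3; needs |A ∩ B| / |A| < 2/5 — false.
(d) batch 1: |A| = 5, |A ∩ B| = 1; needs |A ∖ B| = 3 — false.
(e) batch 3: |A| = 9, |A ∩ B| = 7; needs |A ∩ B| / |A| ≤ 2/3 — false.

0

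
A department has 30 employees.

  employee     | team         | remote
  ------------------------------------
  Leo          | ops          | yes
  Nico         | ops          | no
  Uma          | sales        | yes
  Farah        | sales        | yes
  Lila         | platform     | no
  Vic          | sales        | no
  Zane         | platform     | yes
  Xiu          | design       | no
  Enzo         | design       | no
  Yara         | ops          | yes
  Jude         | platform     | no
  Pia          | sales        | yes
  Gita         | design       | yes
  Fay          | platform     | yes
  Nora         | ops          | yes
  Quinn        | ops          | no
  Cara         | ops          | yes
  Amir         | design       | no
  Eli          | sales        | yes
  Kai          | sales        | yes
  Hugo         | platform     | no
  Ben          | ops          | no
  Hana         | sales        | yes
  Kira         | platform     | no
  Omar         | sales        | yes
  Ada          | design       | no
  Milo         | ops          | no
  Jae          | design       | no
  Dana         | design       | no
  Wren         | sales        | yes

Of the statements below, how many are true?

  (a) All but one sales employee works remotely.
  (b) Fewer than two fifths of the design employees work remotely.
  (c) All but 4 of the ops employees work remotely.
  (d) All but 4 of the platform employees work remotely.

(a) sales: |A| = 9, |A ∩ B| = 8; needs |A ∖ B| = 1 — true.
(b) design: |A| = 7, |A ∩ B| = 1; needs |A ∩ B| / |A| < 2/5 — true.
(c) ops: |A| = 8, |A ∩ B| = 4; needs |A ∖ B| = 4 — true.
(d) platform: |A| = 6, |A ∩ B| = 2; needs |A ∖ B| = 4 — true.

4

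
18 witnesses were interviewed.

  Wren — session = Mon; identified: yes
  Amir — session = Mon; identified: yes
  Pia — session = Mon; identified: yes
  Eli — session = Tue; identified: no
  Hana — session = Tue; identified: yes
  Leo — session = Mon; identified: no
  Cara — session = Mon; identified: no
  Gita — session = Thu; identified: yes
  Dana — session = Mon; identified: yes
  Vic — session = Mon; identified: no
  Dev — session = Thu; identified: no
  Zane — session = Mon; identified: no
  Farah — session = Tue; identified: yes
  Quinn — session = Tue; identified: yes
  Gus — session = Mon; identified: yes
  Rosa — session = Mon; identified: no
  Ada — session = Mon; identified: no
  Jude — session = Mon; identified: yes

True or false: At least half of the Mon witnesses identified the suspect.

Truth condition: |A ∩ B| ≥ |A ∖ B|.
A (the restrictor) = {Wren, Amir, Pia, Leo, Cara, Dana, Vic, Zane, Gus, Rosa, Ada, Jude}, |A| = 12.
A ∩ B = {Wren, Amir, Pia, Dana, Gus, Jude}, so |A ∩ B| = 6.
A ∖ B = {Leo, Cara, Vic, Zane, Rosa, Ada}, so |A ∖ B| = 6.
6 = 6, so the statement is true.

True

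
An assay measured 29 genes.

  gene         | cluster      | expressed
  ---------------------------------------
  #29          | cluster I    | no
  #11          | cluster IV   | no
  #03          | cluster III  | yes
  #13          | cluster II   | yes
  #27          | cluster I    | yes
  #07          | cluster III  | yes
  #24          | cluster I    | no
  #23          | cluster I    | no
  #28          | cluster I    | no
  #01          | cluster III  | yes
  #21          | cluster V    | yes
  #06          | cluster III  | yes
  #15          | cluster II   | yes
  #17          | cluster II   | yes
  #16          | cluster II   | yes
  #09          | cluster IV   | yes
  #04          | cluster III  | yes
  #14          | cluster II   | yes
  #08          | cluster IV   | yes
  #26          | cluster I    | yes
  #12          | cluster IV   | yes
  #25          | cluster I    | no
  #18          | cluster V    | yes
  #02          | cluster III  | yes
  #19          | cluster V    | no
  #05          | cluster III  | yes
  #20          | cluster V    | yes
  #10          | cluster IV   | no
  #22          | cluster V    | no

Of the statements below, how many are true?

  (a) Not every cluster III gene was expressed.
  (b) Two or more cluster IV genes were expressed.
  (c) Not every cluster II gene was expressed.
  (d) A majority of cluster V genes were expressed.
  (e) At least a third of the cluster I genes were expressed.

(a) cluster III: |A| = 7, |A ∩ B| = 7; needs A ⊄ B (|A ∖ B| ≥ 1) — false.
(b) cluster IV: |A| = 5, |A ∩ B| = 3; needs |A ∩ B| ≥ 2 — true.
(c) cluster II: |A| = 5, |A ∩ B| = 5; needs A ⊄ B (|A ∖ B| ≥ 1) — false.
(d) cluster V: |A| = 5, |A ∩ B| = 3; needs |A ∩ B| > |A ∖ B| — true.
(e) cluster I: |A| = 7, |A ∩ B| = 2; needs |A ∩ B| / |A| ≥ 1/3 — false.

2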